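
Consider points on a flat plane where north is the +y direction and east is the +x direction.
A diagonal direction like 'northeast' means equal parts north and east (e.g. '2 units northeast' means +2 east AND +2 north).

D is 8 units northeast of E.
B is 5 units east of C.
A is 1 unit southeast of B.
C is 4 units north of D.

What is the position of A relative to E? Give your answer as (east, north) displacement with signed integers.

Place E at the origin (east=0, north=0).
  D is 8 units northeast of E: delta (east=+8, north=+8); D at (east=8, north=8).
  C is 4 units north of D: delta (east=+0, north=+4); C at (east=8, north=12).
  B is 5 units east of C: delta (east=+5, north=+0); B at (east=13, north=12).
  A is 1 unit southeast of B: delta (east=+1, north=-1); A at (east=14, north=11).
Therefore A relative to E: (east=14, north=11).

Answer: A is at (east=14, north=11) relative to E.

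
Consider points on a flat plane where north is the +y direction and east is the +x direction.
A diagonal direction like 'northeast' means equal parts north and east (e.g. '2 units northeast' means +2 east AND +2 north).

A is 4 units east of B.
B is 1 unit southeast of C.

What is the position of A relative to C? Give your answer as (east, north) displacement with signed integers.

Answer: A is at (east=5, north=-1) relative to C.

Derivation:
Place C at the origin (east=0, north=0).
  B is 1 unit southeast of C: delta (east=+1, north=-1); B at (east=1, north=-1).
  A is 4 units east of B: delta (east=+4, north=+0); A at (east=5, north=-1).
Therefore A relative to C: (east=5, north=-1).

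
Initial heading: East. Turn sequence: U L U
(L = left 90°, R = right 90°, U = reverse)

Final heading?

Start: East
  U (U-turn (180°)) -> West
  L (left (90° counter-clockwise)) -> South
  U (U-turn (180°)) -> North
Final: North

Answer: Final heading: North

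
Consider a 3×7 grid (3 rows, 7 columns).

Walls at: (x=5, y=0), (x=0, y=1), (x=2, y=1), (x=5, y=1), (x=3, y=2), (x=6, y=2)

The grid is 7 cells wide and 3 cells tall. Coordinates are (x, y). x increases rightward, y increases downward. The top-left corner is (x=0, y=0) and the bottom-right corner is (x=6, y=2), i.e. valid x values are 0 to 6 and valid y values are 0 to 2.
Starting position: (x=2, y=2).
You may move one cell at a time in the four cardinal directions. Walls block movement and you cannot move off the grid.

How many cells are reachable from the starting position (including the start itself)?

BFS flood-fill from (x=2, y=2):
  Distance 0: (x=2, y=2)
  Distance 1: (x=1, y=2)
  Distance 2: (x=1, y=1), (x=0, y=2)
  Distance 3: (x=1, y=0)
  Distance 4: (x=0, y=0), (x=2, y=0)
  Distance 5: (x=3, y=0)
  Distance 6: (x=4, y=0), (x=3, y=1)
  Distance 7: (x=4, y=1)
  Distance 8: (x=4, y=2)
  Distance 9: (x=5, y=2)
Total reachable: 13 (grid has 15 open cells total)

Answer: Reachable cells: 13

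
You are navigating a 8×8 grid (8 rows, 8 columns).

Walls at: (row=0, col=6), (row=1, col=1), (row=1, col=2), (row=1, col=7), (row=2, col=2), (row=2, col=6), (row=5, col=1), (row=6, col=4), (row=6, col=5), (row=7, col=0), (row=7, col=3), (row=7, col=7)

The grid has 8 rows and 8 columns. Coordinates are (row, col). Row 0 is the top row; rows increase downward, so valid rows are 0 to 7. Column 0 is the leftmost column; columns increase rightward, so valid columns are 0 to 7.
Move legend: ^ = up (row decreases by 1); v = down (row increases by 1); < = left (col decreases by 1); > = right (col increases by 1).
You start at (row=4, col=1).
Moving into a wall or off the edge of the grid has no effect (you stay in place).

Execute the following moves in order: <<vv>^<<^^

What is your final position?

Start: (row=4, col=1)
  < (left): (row=4, col=1) -> (row=4, col=0)
  < (left): blocked, stay at (row=4, col=0)
  v (down): (row=4, col=0) -> (row=5, col=0)
  v (down): (row=5, col=0) -> (row=6, col=0)
  > (right): (row=6, col=0) -> (row=6, col=1)
  ^ (up): blocked, stay at (row=6, col=1)
  < (left): (row=6, col=1) -> (row=6, col=0)
  < (left): blocked, stay at (row=6, col=0)
  ^ (up): (row=6, col=0) -> (row=5, col=0)
  ^ (up): (row=5, col=0) -> (row=4, col=0)
Final: (row=4, col=0)

Answer: Final position: (row=4, col=0)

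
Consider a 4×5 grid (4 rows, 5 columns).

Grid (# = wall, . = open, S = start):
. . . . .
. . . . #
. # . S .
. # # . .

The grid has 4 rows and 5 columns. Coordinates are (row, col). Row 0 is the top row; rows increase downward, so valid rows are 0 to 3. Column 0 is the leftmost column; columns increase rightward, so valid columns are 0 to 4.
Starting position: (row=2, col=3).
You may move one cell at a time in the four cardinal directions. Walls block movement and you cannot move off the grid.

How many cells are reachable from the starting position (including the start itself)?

BFS flood-fill from (row=2, col=3):
  Distance 0: (row=2, col=3)
  Distance 1: (row=1, col=3), (row=2, col=2), (row=2, col=4), (row=3, col=3)
  Distance 2: (row=0, col=3), (row=1, col=2), (row=3, col=4)
  Distance 3: (row=0, col=2), (row=0, col=4), (row=1, col=1)
  Distance 4: (row=0, col=1), (row=1, col=0)
  Distance 5: (row=0, col=0), (row=2, col=0)
  Distance 6: (row=3, col=0)
Total reachable: 16 (grid has 16 open cells total)

Answer: Reachable cells: 16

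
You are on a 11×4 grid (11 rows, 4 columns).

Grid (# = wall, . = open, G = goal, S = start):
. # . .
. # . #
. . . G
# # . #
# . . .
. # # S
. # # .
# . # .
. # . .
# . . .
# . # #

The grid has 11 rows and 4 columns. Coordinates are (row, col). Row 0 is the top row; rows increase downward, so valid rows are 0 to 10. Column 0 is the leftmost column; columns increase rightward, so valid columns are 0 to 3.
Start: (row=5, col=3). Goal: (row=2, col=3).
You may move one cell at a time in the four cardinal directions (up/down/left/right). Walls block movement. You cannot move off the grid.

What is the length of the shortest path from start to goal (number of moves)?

BFS from (row=5, col=3) until reaching (row=2, col=3):
  Distance 0: (row=5, col=3)
  Distance 1: (row=4, col=3), (row=6, col=3)
  Distance 2: (row=4, col=2), (row=7, col=3)
  Distance 3: (row=3, col=2), (row=4, col=1), (row=8, col=3)
  Distance 4: (row=2, col=2), (row=8, col=2), (row=9, col=3)
  Distance 5: (row=1, col=2), (row=2, col=1), (row=2, col=3), (row=9, col=2)  <- goal reached here
One shortest path (5 moves): (row=5, col=3) -> (row=4, col=3) -> (row=4, col=2) -> (row=3, col=2) -> (row=2, col=2) -> (row=2, col=3)

Answer: Shortest path length: 5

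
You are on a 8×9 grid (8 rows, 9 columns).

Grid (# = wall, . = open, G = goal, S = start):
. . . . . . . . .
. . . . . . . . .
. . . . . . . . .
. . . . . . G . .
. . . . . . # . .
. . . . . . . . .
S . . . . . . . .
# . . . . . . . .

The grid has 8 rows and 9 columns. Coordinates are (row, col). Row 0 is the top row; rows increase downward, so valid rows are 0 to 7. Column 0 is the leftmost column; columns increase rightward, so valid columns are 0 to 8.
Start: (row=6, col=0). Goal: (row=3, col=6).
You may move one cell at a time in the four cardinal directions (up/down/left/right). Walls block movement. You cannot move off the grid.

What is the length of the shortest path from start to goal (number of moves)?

BFS from (row=6, col=0) until reaching (row=3, col=6):
  Distance 0: (row=6, col=0)
  Distance 1: (row=5, col=0), (row=6, col=1)
  Distance 2: (row=4, col=0), (row=5, col=1), (row=6, col=2), (row=7, col=1)
  Distance 3: (row=3, col=0), (row=4, col=1), (row=5, col=2), (row=6, col=3), (row=7, col=2)
  Distance 4: (row=2, col=0), (row=3, col=1), (row=4, col=2), (row=5, col=3), (row=6, col=4), (row=7, col=3)
  Distance 5: (row=1, col=0), (row=2, col=1), (row=3, col=2), (row=4, col=3), (row=5, col=4), (row=6, col=5), (row=7, col=4)
  Distance 6: (row=0, col=0), (row=1, col=1), (row=2, col=2), (row=3, col=3), (row=4, col=4), (row=5, col=5), (row=6, col=6), (row=7, col=5)
  Distance 7: (row=0, col=1), (row=1, col=2), (row=2, col=3), (row=3, col=4), (row=4, col=5), (row=5, col=6), (row=6, col=7), (row=7, col=6)
  Distance 8: (row=0, col=2), (row=1, col=3), (row=2, col=4), (row=3, col=5), (row=5, col=7), (row=6, col=8), (row=7, col=7)
  Distance 9: (row=0, col=3), (row=1, col=4), (row=2, col=5), (row=3, col=6), (row=4, col=7), (row=5, col=8), (row=7, col=8)  <- goal reached here
One shortest path (9 moves): (row=6, col=0) -> (row=6, col=1) -> (row=6, col=2) -> (row=6, col=3) -> (row=6, col=4) -> (row=6, col=5) -> (row=5, col=5) -> (row=4, col=5) -> (row=3, col=5) -> (row=3, col=6)

Answer: Shortest path length: 9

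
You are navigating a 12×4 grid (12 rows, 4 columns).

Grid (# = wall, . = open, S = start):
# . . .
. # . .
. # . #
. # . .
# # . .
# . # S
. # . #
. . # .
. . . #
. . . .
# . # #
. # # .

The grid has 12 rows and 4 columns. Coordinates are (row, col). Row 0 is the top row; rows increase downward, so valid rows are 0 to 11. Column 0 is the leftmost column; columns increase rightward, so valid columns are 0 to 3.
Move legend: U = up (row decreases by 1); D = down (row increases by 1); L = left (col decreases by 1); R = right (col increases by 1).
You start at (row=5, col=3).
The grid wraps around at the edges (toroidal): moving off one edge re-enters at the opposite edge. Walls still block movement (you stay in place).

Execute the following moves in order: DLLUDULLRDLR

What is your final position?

Answer: Final position: (row=5, col=3)

Derivation:
Start: (row=5, col=3)
  D (down): blocked, stay at (row=5, col=3)
  L (left): blocked, stay at (row=5, col=3)
  L (left): blocked, stay at (row=5, col=3)
  U (up): (row=5, col=3) -> (row=4, col=3)
  D (down): (row=4, col=3) -> (row=5, col=3)
  U (up): (row=5, col=3) -> (row=4, col=3)
  L (left): (row=4, col=3) -> (row=4, col=2)
  L (left): blocked, stay at (row=4, col=2)
  R (right): (row=4, col=2) -> (row=4, col=3)
  D (down): (row=4, col=3) -> (row=5, col=3)
  L (left): blocked, stay at (row=5, col=3)
  R (right): blocked, stay at (row=5, col=3)
Final: (row=5, col=3)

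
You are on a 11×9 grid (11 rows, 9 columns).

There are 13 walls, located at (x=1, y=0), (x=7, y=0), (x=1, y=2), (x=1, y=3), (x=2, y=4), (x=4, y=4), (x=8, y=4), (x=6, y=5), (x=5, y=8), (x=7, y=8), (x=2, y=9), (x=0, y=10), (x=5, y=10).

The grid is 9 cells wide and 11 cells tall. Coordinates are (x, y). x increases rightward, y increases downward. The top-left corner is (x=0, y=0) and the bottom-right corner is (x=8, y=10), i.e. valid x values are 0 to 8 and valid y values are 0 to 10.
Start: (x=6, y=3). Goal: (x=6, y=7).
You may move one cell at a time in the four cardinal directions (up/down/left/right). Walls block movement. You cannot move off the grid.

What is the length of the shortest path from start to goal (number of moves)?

Answer: Shortest path length: 6

Derivation:
BFS from (x=6, y=3) until reaching (x=6, y=7):
  Distance 0: (x=6, y=3)
  Distance 1: (x=6, y=2), (x=5, y=3), (x=7, y=3), (x=6, y=4)
  Distance 2: (x=6, y=1), (x=5, y=2), (x=7, y=2), (x=4, y=3), (x=8, y=3), (x=5, y=4), (x=7, y=4)
  Distance 3: (x=6, y=0), (x=5, y=1), (x=7, y=1), (x=4, y=2), (x=8, y=2), (x=3, y=3), (x=5, y=5), (x=7, y=5)
  Distance 4: (x=5, y=0), (x=4, y=1), (x=8, y=1), (x=3, y=2), (x=2, y=3), (x=3, y=4), (x=4, y=5), (x=8, y=5), (x=5, y=6), (x=7, y=6)
  Distance 5: (x=4, y=0), (x=8, y=0), (x=3, y=1), (x=2, y=2), (x=3, y=5), (x=4, y=6), (x=6, y=6), (x=8, y=6), (x=5, y=7), (x=7, y=7)
  Distance 6: (x=3, y=0), (x=2, y=1), (x=2, y=5), (x=3, y=6), (x=4, y=7), (x=6, y=7), (x=8, y=7)  <- goal reached here
One shortest path (6 moves): (x=6, y=3) -> (x=7, y=3) -> (x=7, y=4) -> (x=7, y=5) -> (x=7, y=6) -> (x=6, y=6) -> (x=6, y=7)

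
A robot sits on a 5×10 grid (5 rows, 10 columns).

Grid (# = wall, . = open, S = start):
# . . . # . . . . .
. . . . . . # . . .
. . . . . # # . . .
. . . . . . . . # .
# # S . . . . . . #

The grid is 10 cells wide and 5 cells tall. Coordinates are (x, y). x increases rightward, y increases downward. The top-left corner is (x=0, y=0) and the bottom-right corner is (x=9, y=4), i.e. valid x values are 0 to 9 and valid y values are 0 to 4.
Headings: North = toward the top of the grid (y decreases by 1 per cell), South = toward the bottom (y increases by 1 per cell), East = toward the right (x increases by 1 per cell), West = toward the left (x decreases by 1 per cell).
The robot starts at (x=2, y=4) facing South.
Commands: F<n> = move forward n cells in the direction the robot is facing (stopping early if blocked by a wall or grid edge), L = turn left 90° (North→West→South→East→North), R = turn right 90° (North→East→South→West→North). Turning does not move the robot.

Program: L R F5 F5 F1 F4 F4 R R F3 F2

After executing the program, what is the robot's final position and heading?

Answer: Final position: (x=2, y=0), facing North

Derivation:
Start: (x=2, y=4), facing South
  L: turn left, now facing East
  R: turn right, now facing South
  F5: move forward 0/5 (blocked), now at (x=2, y=4)
  F5: move forward 0/5 (blocked), now at (x=2, y=4)
  F1: move forward 0/1 (blocked), now at (x=2, y=4)
  F4: move forward 0/4 (blocked), now at (x=2, y=4)
  F4: move forward 0/4 (blocked), now at (x=2, y=4)
  R: turn right, now facing West
  R: turn right, now facing North
  F3: move forward 3, now at (x=2, y=1)
  F2: move forward 1/2 (blocked), now at (x=2, y=0)
Final: (x=2, y=0), facing North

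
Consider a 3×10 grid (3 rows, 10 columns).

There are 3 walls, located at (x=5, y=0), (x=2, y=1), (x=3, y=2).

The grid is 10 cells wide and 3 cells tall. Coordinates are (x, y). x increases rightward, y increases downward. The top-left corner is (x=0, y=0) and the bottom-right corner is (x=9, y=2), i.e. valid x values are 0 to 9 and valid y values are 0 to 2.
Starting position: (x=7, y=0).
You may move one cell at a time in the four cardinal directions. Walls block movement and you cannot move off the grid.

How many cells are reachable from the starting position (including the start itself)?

BFS flood-fill from (x=7, y=0):
  Distance 0: (x=7, y=0)
  Distance 1: (x=6, y=0), (x=8, y=0), (x=7, y=1)
  Distance 2: (x=9, y=0), (x=6, y=1), (x=8, y=1), (x=7, y=2)
  Distance 3: (x=5, y=1), (x=9, y=1), (x=6, y=2), (x=8, y=2)
  Distance 4: (x=4, y=1), (x=5, y=2), (x=9, y=2)
  Distance 5: (x=4, y=0), (x=3, y=1), (x=4, y=2)
  Distance 6: (x=3, y=0)
  Distance 7: (x=2, y=0)
  Distance 8: (x=1, y=0)
  Distance 9: (x=0, y=0), (x=1, y=1)
  Distance 10: (x=0, y=1), (x=1, y=2)
  Distance 11: (x=0, y=2), (x=2, y=2)
Total reachable: 27 (grid has 27 open cells total)

Answer: Reachable cells: 27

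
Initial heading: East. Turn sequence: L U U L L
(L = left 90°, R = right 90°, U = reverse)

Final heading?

Answer: Final heading: South

Derivation:
Start: East
  L (left (90° counter-clockwise)) -> North
  U (U-turn (180°)) -> South
  U (U-turn (180°)) -> North
  L (left (90° counter-clockwise)) -> West
  L (left (90° counter-clockwise)) -> South
Final: South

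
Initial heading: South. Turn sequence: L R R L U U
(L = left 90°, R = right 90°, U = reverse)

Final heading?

Answer: Final heading: South

Derivation:
Start: South
  L (left (90° counter-clockwise)) -> East
  R (right (90° clockwise)) -> South
  R (right (90° clockwise)) -> West
  L (left (90° counter-clockwise)) -> South
  U (U-turn (180°)) -> North
  U (U-turn (180°)) -> South
Final: South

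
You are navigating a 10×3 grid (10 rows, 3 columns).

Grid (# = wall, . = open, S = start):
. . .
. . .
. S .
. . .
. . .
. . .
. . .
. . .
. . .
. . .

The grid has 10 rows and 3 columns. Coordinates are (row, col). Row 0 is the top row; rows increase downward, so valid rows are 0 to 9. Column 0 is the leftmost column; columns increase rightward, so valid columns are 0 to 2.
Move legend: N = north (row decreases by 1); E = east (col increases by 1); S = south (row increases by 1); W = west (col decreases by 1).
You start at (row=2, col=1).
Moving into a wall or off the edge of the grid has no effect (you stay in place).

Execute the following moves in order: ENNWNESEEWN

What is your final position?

Answer: Final position: (row=0, col=1)

Derivation:
Start: (row=2, col=1)
  E (east): (row=2, col=1) -> (row=2, col=2)
  N (north): (row=2, col=2) -> (row=1, col=2)
  N (north): (row=1, col=2) -> (row=0, col=2)
  W (west): (row=0, col=2) -> (row=0, col=1)
  N (north): blocked, stay at (row=0, col=1)
  E (east): (row=0, col=1) -> (row=0, col=2)
  S (south): (row=0, col=2) -> (row=1, col=2)
  E (east): blocked, stay at (row=1, col=2)
  E (east): blocked, stay at (row=1, col=2)
  W (west): (row=1, col=2) -> (row=1, col=1)
  N (north): (row=1, col=1) -> (row=0, col=1)
Final: (row=0, col=1)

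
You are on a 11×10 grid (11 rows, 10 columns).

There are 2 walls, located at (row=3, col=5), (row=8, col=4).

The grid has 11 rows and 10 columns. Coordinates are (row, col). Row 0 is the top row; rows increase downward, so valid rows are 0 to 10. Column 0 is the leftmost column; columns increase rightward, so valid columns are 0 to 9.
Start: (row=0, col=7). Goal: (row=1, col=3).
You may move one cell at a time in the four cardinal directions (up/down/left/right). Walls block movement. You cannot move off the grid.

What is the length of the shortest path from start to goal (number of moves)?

BFS from (row=0, col=7) until reaching (row=1, col=3):
  Distance 0: (row=0, col=7)
  Distance 1: (row=0, col=6), (row=0, col=8), (row=1, col=7)
  Distance 2: (row=0, col=5), (row=0, col=9), (row=1, col=6), (row=1, col=8), (row=2, col=7)
  Distance 3: (row=0, col=4), (row=1, col=5), (row=1, col=9), (row=2, col=6), (row=2, col=8), (row=3, col=7)
  Distance 4: (row=0, col=3), (row=1, col=4), (row=2, col=5), (row=2, col=9), (row=3, col=6), (row=3, col=8), (row=4, col=7)
  Distance 5: (row=0, col=2), (row=1, col=3), (row=2, col=4), (row=3, col=9), (row=4, col=6), (row=4, col=8), (row=5, col=7)  <- goal reached here
One shortest path (5 moves): (row=0, col=7) -> (row=0, col=6) -> (row=0, col=5) -> (row=0, col=4) -> (row=0, col=3) -> (row=1, col=3)

Answer: Shortest path length: 5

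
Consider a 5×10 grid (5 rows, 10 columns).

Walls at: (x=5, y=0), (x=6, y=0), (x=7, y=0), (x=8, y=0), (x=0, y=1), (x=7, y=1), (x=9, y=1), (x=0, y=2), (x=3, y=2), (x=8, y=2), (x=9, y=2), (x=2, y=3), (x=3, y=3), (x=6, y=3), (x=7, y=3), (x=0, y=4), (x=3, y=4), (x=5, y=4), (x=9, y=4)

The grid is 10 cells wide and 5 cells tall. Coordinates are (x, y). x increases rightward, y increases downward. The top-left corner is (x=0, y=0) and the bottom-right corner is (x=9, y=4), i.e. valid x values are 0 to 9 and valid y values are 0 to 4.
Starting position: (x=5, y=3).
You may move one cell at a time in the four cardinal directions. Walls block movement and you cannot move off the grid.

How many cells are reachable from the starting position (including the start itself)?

Answer: Reachable cells: 24

Derivation:
BFS flood-fill from (x=5, y=3):
  Distance 0: (x=5, y=3)
  Distance 1: (x=5, y=2), (x=4, y=3)
  Distance 2: (x=5, y=1), (x=4, y=2), (x=6, y=2), (x=4, y=4)
  Distance 3: (x=4, y=1), (x=6, y=1), (x=7, y=2)
  Distance 4: (x=4, y=0), (x=3, y=1)
  Distance 5: (x=3, y=0), (x=2, y=1)
  Distance 6: (x=2, y=0), (x=1, y=1), (x=2, y=2)
  Distance 7: (x=1, y=0), (x=1, y=2)
  Distance 8: (x=0, y=0), (x=1, y=3)
  Distance 9: (x=0, y=3), (x=1, y=4)
  Distance 10: (x=2, y=4)
Total reachable: 24 (grid has 31 open cells total)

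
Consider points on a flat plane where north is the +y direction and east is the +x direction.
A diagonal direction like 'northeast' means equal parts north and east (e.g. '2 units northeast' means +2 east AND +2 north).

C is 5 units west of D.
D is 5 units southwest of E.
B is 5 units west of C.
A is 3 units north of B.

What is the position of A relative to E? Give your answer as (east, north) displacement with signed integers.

Place E at the origin (east=0, north=0).
  D is 5 units southwest of E: delta (east=-5, north=-5); D at (east=-5, north=-5).
  C is 5 units west of D: delta (east=-5, north=+0); C at (east=-10, north=-5).
  B is 5 units west of C: delta (east=-5, north=+0); B at (east=-15, north=-5).
  A is 3 units north of B: delta (east=+0, north=+3); A at (east=-15, north=-2).
Therefore A relative to E: (east=-15, north=-2).

Answer: A is at (east=-15, north=-2) relative to E.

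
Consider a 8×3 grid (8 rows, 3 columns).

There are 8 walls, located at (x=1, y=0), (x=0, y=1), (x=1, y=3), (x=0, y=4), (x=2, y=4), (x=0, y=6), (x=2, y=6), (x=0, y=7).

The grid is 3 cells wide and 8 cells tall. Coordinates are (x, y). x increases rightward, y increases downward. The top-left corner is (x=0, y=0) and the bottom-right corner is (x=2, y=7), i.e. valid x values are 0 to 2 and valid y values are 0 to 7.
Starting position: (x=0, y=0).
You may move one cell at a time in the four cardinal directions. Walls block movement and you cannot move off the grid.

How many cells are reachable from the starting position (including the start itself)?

BFS flood-fill from (x=0, y=0):
  Distance 0: (x=0, y=0)
Total reachable: 1 (grid has 16 open cells total)

Answer: Reachable cells: 1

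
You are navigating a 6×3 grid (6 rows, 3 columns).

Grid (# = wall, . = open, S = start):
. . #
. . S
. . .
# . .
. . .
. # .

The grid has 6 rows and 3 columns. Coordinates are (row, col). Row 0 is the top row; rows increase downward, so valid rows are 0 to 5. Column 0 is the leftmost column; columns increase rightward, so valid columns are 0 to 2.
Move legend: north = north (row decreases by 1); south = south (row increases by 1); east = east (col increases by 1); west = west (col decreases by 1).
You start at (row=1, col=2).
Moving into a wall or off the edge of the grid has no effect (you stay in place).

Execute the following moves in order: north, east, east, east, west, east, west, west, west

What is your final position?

Start: (row=1, col=2)
  north (north): blocked, stay at (row=1, col=2)
  [×3]east (east): blocked, stay at (row=1, col=2)
  west (west): (row=1, col=2) -> (row=1, col=1)
  east (east): (row=1, col=1) -> (row=1, col=2)
  west (west): (row=1, col=2) -> (row=1, col=1)
  west (west): (row=1, col=1) -> (row=1, col=0)
  west (west): blocked, stay at (row=1, col=0)
Final: (row=1, col=0)

Answer: Final position: (row=1, col=0)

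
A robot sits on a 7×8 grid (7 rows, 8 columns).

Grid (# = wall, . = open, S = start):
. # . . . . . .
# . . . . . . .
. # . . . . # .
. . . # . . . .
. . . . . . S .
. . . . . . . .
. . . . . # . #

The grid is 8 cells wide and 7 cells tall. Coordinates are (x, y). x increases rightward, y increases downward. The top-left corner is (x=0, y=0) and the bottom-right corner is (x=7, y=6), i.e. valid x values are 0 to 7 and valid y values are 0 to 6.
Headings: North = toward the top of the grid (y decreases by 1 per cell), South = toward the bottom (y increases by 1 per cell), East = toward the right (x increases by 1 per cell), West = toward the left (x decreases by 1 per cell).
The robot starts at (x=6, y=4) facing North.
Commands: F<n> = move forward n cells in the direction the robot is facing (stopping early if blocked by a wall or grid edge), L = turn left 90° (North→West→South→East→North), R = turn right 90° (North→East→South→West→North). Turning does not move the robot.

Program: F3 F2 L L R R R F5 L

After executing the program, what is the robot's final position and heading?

Answer: Final position: (x=7, y=3), facing North

Derivation:
Start: (x=6, y=4), facing North
  F3: move forward 1/3 (blocked), now at (x=6, y=3)
  F2: move forward 0/2 (blocked), now at (x=6, y=3)
  L: turn left, now facing West
  L: turn left, now facing South
  R: turn right, now facing West
  R: turn right, now facing North
  R: turn right, now facing East
  F5: move forward 1/5 (blocked), now at (x=7, y=3)
  L: turn left, now facing North
Final: (x=7, y=3), facing North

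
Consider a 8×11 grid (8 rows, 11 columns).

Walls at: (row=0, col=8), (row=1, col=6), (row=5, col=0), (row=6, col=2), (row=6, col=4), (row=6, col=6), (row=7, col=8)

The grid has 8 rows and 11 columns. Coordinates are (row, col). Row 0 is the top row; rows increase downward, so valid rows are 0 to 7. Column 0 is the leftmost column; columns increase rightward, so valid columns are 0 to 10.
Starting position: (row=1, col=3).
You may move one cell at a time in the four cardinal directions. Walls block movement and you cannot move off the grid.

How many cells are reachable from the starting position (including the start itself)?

BFS flood-fill from (row=1, col=3):
  Distance 0: (row=1, col=3)
  Distance 1: (row=0, col=3), (row=1, col=2), (row=1, col=4), (row=2, col=3)
  Distance 2: (row=0, col=2), (row=0, col=4), (row=1, col=1), (row=1, col=5), (row=2, col=2), (row=2, col=4), (row=3, col=3)
  Distance 3: (row=0, col=1), (row=0, col=5), (row=1, col=0), (row=2, col=1), (row=2, col=5), (row=3, col=2), (row=3, col=4), (row=4, col=3)
  Distance 4: (row=0, col=0), (row=0, col=6), (row=2, col=0), (row=2, col=6), (row=3, col=1), (row=3, col=5), (row=4, col=2), (row=4, col=4), (row=5, col=3)
  Distance 5: (row=0, col=7), (row=2, col=7), (row=3, col=0), (row=3, col=6), (row=4, col=1), (row=4, col=5), (row=5, col=2), (row=5, col=4), (row=6, col=3)
  Distance 6: (row=1, col=7), (row=2, col=8), (row=3, col=7), (row=4, col=0), (row=4, col=6), (row=5, col=1), (row=5, col=5), (row=7, col=3)
  Distance 7: (row=1, col=8), (row=2, col=9), (row=3, col=8), (row=4, col=7), (row=5, col=6), (row=6, col=1), (row=6, col=5), (row=7, col=2), (row=7, col=4)
  Distance 8: (row=1, col=9), (row=2, col=10), (row=3, col=9), (row=4, col=8), (row=5, col=7), (row=6, col=0), (row=7, col=1), (row=7, col=5)
  Distance 9: (row=0, col=9), (row=1, col=10), (row=3, col=10), (row=4, col=9), (row=5, col=8), (row=6, col=7), (row=7, col=0), (row=7, col=6)
  Distance 10: (row=0, col=10), (row=4, col=10), (row=5, col=9), (row=6, col=8), (row=7, col=7)
  Distance 11: (row=5, col=10), (row=6, col=9)
  Distance 12: (row=6, col=10), (row=7, col=9)
  Distance 13: (row=7, col=10)
Total reachable: 81 (grid has 81 open cells total)

Answer: Reachable cells: 81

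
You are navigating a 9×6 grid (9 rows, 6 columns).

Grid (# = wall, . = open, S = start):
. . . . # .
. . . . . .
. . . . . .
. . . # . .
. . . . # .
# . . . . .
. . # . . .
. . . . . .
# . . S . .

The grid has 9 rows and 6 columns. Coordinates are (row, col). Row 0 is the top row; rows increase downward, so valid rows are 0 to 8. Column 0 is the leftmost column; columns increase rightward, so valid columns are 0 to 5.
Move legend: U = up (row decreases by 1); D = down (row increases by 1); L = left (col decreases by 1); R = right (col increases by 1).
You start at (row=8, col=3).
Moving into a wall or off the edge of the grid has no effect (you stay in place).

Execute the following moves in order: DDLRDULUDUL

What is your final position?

Start: (row=8, col=3)
  D (down): blocked, stay at (row=8, col=3)
  D (down): blocked, stay at (row=8, col=3)
  L (left): (row=8, col=3) -> (row=8, col=2)
  R (right): (row=8, col=2) -> (row=8, col=3)
  D (down): blocked, stay at (row=8, col=3)
  U (up): (row=8, col=3) -> (row=7, col=3)
  L (left): (row=7, col=3) -> (row=7, col=2)
  U (up): blocked, stay at (row=7, col=2)
  D (down): (row=7, col=2) -> (row=8, col=2)
  U (up): (row=8, col=2) -> (row=7, col=2)
  L (left): (row=7, col=2) -> (row=7, col=1)
Final: (row=7, col=1)

Answer: Final position: (row=7, col=1)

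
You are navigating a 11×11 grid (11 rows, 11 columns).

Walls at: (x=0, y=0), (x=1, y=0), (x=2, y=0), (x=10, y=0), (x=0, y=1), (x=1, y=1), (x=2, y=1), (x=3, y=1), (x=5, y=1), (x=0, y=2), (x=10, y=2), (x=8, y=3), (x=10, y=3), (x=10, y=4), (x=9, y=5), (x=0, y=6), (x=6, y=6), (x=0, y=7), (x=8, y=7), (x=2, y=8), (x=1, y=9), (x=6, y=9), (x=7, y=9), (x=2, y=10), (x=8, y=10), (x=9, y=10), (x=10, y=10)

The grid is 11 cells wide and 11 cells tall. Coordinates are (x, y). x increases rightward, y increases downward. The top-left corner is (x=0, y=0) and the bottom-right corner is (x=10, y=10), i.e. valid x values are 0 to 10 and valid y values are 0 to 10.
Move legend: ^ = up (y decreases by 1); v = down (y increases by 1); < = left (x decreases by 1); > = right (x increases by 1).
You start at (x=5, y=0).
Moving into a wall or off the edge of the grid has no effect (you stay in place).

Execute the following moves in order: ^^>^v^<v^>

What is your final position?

Answer: Final position: (x=6, y=0)

Derivation:
Start: (x=5, y=0)
  ^ (up): blocked, stay at (x=5, y=0)
  ^ (up): blocked, stay at (x=5, y=0)
  > (right): (x=5, y=0) -> (x=6, y=0)
  ^ (up): blocked, stay at (x=6, y=0)
  v (down): (x=6, y=0) -> (x=6, y=1)
  ^ (up): (x=6, y=1) -> (x=6, y=0)
  < (left): (x=6, y=0) -> (x=5, y=0)
  v (down): blocked, stay at (x=5, y=0)
  ^ (up): blocked, stay at (x=5, y=0)
  > (right): (x=5, y=0) -> (x=6, y=0)
Final: (x=6, y=0)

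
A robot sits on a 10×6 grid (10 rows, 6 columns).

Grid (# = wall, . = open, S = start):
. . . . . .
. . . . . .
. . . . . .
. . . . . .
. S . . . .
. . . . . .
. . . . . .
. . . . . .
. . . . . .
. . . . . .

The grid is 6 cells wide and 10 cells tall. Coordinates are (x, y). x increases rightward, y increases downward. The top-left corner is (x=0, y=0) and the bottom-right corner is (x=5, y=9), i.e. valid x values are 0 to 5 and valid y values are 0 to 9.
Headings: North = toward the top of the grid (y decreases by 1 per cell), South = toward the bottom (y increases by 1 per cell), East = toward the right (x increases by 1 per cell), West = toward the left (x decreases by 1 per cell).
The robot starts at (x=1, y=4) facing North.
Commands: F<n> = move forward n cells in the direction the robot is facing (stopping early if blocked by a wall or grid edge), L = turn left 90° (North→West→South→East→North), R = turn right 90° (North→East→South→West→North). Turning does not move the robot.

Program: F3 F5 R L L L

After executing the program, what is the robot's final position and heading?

Answer: Final position: (x=1, y=0), facing South

Derivation:
Start: (x=1, y=4), facing North
  F3: move forward 3, now at (x=1, y=1)
  F5: move forward 1/5 (blocked), now at (x=1, y=0)
  R: turn right, now facing East
  L: turn left, now facing North
  L: turn left, now facing West
  L: turn left, now facing South
Final: (x=1, y=0), facing South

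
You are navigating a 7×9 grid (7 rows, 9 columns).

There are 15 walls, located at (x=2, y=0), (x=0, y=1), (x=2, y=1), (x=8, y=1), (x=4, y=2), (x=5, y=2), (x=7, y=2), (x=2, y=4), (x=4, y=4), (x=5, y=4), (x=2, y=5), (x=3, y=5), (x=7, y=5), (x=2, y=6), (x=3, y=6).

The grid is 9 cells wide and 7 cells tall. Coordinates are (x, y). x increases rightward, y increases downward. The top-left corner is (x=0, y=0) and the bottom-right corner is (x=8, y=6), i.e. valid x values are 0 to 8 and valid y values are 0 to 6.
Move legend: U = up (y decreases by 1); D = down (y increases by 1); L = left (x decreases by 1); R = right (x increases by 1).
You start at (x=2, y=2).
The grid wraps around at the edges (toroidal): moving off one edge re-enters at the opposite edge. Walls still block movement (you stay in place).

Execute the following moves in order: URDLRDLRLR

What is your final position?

Answer: Final position: (x=3, y=4)

Derivation:
Start: (x=2, y=2)
  U (up): blocked, stay at (x=2, y=2)
  R (right): (x=2, y=2) -> (x=3, y=2)
  D (down): (x=3, y=2) -> (x=3, y=3)
  L (left): (x=3, y=3) -> (x=2, y=3)
  R (right): (x=2, y=3) -> (x=3, y=3)
  D (down): (x=3, y=3) -> (x=3, y=4)
  L (left): blocked, stay at (x=3, y=4)
  R (right): blocked, stay at (x=3, y=4)
  L (left): blocked, stay at (x=3, y=4)
  R (right): blocked, stay at (x=3, y=4)
Final: (x=3, y=4)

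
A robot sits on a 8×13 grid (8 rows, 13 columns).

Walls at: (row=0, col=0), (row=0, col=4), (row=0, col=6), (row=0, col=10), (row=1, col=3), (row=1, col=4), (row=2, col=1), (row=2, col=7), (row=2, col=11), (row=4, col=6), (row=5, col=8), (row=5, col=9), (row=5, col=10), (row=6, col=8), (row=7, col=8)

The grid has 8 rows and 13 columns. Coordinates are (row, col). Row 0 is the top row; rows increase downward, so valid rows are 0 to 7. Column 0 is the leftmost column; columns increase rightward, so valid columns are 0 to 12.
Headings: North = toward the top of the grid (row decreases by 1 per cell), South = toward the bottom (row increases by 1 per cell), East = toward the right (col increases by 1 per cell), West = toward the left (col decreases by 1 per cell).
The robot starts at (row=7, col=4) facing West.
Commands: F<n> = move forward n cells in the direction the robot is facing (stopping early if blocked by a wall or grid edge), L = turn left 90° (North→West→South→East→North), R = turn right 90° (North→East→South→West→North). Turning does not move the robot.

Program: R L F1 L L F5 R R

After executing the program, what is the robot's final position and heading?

Start: (row=7, col=4), facing West
  R: turn right, now facing North
  L: turn left, now facing West
  F1: move forward 1, now at (row=7, col=3)
  L: turn left, now facing South
  L: turn left, now facing East
  F5: move forward 4/5 (blocked), now at (row=7, col=7)
  R: turn right, now facing South
  R: turn right, now facing West
Final: (row=7, col=7), facing West

Answer: Final position: (row=7, col=7), facing West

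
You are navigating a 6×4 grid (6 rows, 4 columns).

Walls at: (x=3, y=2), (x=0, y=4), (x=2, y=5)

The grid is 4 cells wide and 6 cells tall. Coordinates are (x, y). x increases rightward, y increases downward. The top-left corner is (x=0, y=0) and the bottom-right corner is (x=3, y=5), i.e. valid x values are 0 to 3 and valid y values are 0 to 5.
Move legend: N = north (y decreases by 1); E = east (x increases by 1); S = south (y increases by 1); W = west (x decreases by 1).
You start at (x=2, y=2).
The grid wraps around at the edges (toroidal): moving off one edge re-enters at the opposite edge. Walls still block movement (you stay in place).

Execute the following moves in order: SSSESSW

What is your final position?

Answer: Final position: (x=2, y=0)

Derivation:
Start: (x=2, y=2)
  S (south): (x=2, y=2) -> (x=2, y=3)
  S (south): (x=2, y=3) -> (x=2, y=4)
  S (south): blocked, stay at (x=2, y=4)
  E (east): (x=2, y=4) -> (x=3, y=4)
  S (south): (x=3, y=4) -> (x=3, y=5)
  S (south): (x=3, y=5) -> (x=3, y=0)
  W (west): (x=3, y=0) -> (x=2, y=0)
Final: (x=2, y=0)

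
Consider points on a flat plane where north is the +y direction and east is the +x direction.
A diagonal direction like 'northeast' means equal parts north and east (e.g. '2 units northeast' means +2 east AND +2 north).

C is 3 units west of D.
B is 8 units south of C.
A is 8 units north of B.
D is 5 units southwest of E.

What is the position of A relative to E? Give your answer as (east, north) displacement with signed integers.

Answer: A is at (east=-8, north=-5) relative to E.

Derivation:
Place E at the origin (east=0, north=0).
  D is 5 units southwest of E: delta (east=-5, north=-5); D at (east=-5, north=-5).
  C is 3 units west of D: delta (east=-3, north=+0); C at (east=-8, north=-5).
  B is 8 units south of C: delta (east=+0, north=-8); B at (east=-8, north=-13).
  A is 8 units north of B: delta (east=+0, north=+8); A at (east=-8, north=-5).
Therefore A relative to E: (east=-8, north=-5).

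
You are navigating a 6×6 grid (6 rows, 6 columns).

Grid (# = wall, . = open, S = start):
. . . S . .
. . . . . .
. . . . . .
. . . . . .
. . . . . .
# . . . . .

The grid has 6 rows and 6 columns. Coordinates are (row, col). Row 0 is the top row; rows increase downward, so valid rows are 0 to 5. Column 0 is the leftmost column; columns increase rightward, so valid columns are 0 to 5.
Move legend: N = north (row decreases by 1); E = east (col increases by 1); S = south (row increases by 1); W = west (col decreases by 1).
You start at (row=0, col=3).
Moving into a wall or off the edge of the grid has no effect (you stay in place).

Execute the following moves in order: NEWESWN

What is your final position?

Answer: Final position: (row=0, col=3)

Derivation:
Start: (row=0, col=3)
  N (north): blocked, stay at (row=0, col=3)
  E (east): (row=0, col=3) -> (row=0, col=4)
  W (west): (row=0, col=4) -> (row=0, col=3)
  E (east): (row=0, col=3) -> (row=0, col=4)
  S (south): (row=0, col=4) -> (row=1, col=4)
  W (west): (row=1, col=4) -> (row=1, col=3)
  N (north): (row=1, col=3) -> (row=0, col=3)
Final: (row=0, col=3)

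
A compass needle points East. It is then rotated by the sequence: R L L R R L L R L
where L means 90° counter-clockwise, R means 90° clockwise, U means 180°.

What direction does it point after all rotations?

Answer: Final heading: North

Derivation:
Start: East
  R (right (90° clockwise)) -> South
  L (left (90° counter-clockwise)) -> East
  L (left (90° counter-clockwise)) -> North
  R (right (90° clockwise)) -> East
  R (right (90° clockwise)) -> South
  L (left (90° counter-clockwise)) -> East
  L (left (90° counter-clockwise)) -> North
  R (right (90° clockwise)) -> East
  L (left (90° counter-clockwise)) -> North
Final: North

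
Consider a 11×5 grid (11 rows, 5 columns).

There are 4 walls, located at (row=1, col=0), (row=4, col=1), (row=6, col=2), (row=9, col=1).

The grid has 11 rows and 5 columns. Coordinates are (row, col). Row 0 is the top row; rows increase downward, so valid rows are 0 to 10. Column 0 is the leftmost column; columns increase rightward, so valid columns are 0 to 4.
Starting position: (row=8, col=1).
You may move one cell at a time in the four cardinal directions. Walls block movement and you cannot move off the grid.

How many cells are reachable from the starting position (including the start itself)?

Answer: Reachable cells: 51

Derivation:
BFS flood-fill from (row=8, col=1):
  Distance 0: (row=8, col=1)
  Distance 1: (row=7, col=1), (row=8, col=0), (row=8, col=2)
  Distance 2: (row=6, col=1), (row=7, col=0), (row=7, col=2), (row=8, col=3), (row=9, col=0), (row=9, col=2)
  Distance 3: (row=5, col=1), (row=6, col=0), (row=7, col=3), (row=8, col=4), (row=9, col=3), (row=10, col=0), (row=10, col=2)
  Distance 4: (row=5, col=0), (row=5, col=2), (row=6, col=3), (row=7, col=4), (row=9, col=4), (row=10, col=1), (row=10, col=3)
  Distance 5: (row=4, col=0), (row=4, col=2), (row=5, col=3), (row=6, col=4), (row=10, col=4)
  Distance 6: (row=3, col=0), (row=3, col=2), (row=4, col=3), (row=5, col=4)
  Distance 7: (row=2, col=0), (row=2, col=2), (row=3, col=1), (row=3, col=3), (row=4, col=4)
  Distance 8: (row=1, col=2), (row=2, col=1), (row=2, col=3), (row=3, col=4)
  Distance 9: (row=0, col=2), (row=1, col=1), (row=1, col=3), (row=2, col=4)
  Distance 10: (row=0, col=1), (row=0, col=3), (row=1, col=4)
  Distance 11: (row=0, col=0), (row=0, col=4)
Total reachable: 51 (grid has 51 open cells total)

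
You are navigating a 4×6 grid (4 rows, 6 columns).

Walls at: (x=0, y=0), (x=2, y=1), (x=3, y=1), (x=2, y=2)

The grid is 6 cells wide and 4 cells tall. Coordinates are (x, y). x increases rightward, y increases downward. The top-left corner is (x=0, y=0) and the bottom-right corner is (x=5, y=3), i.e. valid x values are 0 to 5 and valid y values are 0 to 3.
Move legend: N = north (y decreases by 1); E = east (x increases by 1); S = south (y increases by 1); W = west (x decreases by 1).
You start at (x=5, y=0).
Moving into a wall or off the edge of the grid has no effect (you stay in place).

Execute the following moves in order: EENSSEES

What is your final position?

Start: (x=5, y=0)
  E (east): blocked, stay at (x=5, y=0)
  E (east): blocked, stay at (x=5, y=0)
  N (north): blocked, stay at (x=5, y=0)
  S (south): (x=5, y=0) -> (x=5, y=1)
  S (south): (x=5, y=1) -> (x=5, y=2)
  E (east): blocked, stay at (x=5, y=2)
  E (east): blocked, stay at (x=5, y=2)
  S (south): (x=5, y=2) -> (x=5, y=3)
Final: (x=5, y=3)

Answer: Final position: (x=5, y=3)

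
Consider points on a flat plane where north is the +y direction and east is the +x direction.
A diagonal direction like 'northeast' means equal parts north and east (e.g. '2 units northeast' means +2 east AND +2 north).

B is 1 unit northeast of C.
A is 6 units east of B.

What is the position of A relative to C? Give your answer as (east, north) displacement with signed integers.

Place C at the origin (east=0, north=0).
  B is 1 unit northeast of C: delta (east=+1, north=+1); B at (east=1, north=1).
  A is 6 units east of B: delta (east=+6, north=+0); A at (east=7, north=1).
Therefore A relative to C: (east=7, north=1).

Answer: A is at (east=7, north=1) relative to C.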